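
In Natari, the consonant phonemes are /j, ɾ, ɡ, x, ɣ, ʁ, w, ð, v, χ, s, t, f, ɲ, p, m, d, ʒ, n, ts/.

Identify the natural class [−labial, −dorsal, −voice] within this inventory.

Eliminate segments failing any feature: /j, ɡ, x, ɣ, ʁ, χ, ɲ/ are [+dorsal]; /ɾ, ð, d, ʒ, n/ are [+voice]; /w, v, f, p, m/ are [+labial]. The remaining /s, t, ts/ satisfy [−labial], [−dorsal], [−voice].

s, t, ts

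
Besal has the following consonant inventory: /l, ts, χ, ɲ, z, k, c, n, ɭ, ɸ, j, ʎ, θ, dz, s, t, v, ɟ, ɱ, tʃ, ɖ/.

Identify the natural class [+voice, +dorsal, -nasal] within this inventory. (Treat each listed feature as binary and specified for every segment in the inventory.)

j, ʎ, ɟ

Checking each segment against [+voice], [+dorsal], [-nasal]: /j/ (palatal glide), /ʎ/ (palatal lateral approximant), /ɟ/ (voiced palatal stop) satisfy every feature; every other segment in the inventory fails at least one.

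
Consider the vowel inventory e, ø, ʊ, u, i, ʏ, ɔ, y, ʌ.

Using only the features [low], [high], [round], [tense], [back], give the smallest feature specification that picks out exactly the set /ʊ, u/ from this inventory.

[+high, +back]

/ʊ, u/ are all [+high], [+back], and no other segment in the inventory matches both values. Dropping any one of them over-generates: [+back] alone would also admit /ɔ, ʌ/; [+high] alone would also admit /i, ʏ, y/. No other single listed feature picks out exactly this set either, so fewer than two features will not do.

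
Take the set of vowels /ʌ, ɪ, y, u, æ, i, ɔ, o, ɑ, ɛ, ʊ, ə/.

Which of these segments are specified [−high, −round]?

ʌ, æ, ɑ, ɛ, ə

First, the [−high] segments are /ʌ, æ, ɔ, o, ɑ, ɛ, ə/.
Then [−round] leaves /ʌ, æ, ɑ, ɛ, ə/.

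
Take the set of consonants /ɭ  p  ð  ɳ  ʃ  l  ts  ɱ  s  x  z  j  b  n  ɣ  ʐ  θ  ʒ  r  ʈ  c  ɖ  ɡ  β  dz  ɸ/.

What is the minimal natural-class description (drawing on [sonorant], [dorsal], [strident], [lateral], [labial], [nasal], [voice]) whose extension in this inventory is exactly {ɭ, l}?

The target set is precisely the extension of [+lateral] in this inventory.

[+lateral]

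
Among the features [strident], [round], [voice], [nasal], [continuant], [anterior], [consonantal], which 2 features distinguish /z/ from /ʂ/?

/z/ (voiced alveolar fricative) and /ʂ/ (voiceless retroflex fricative) agree on [+strident], [−round], [−nasal], [+continuant], [+consonantal]. They differ on [voice] (/z/ [+], /ʂ/ [−]), [anterior] (/z/ [+], /ʂ/ [−]).

[voice], [anterior]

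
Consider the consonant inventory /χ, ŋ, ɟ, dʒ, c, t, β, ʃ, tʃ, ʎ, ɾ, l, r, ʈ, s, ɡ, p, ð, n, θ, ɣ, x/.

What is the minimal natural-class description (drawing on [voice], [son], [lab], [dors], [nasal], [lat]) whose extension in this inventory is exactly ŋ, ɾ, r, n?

The class [+sonorant], [−lateral] has exactly /ŋ, ɾ, r, n/ as its extension in this inventory. No smaller conjunction from the listed features achieves this: [−lateral] alone would also admit /χ, ɟ, dʒ, c, …/; [+sonorant] alone would also admit /ʎ, l/; and checking the remaining single features turns up none with this extension.

[+son, −lat]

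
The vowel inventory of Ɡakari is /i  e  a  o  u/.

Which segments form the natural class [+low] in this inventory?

The [+low] segments here are /a/; the remaining /i, e, o, u/ are [-low].

a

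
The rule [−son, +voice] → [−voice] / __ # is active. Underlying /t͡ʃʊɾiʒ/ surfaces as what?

[t͡ʃʊɾiʃ]

/ʒ/ satisfies [−son, +voice] and sits in __ #. The [−voice] counterpart of the voiced postalveolar fricative is /ʃ/. Other segments in /t͡ʃʊɾiʒ/ either fail the structural description or are not in the environment, so the surface form is [t͡ʃʊɾiʃ].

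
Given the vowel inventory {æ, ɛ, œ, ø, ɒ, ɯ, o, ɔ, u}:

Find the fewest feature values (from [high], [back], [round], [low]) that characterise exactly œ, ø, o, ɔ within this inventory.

Every target segment is [−high], [−low], [+round]; each remaining inventory member fails at least one of these. Each conjunct is needed — [−low, +round] alone would also admit /u/; [−high, +round] alone would also admit /ɒ/; [−high, −low] alone would also admit /ɛ/ — and no other combination of two listed features has exactly this extension, so three is the minimum.

[−high, −low, +round]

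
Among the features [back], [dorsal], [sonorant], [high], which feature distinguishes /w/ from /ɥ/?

/w/ (labial-velar glide) and /ɥ/ (labial-palatal glide) agree on [+dorsal], [+sonorant], [+high]. They differ on [back] (/w/ [+], /ɥ/ [−]).

[back]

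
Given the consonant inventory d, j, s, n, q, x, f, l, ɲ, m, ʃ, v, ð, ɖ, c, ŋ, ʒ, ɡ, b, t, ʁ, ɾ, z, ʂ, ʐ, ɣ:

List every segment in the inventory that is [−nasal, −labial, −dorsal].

d, s, l, ʃ, ð, ɖ, ʒ, t, ɾ, z, ʂ, ʐ

Eliminate segments failing any feature: /j, q, x, c, ɡ, ʁ, ɣ/ are [+dorsal]; /n, ɲ, m, ŋ/ are [+nasal]; /f, v, b/ are [+labial]. The remaining /d, s, l, ʃ, ð, ɖ, ʒ, t, ɾ, z, ʂ, ʐ/ satisfy [−nasal], [−labial], [−dorsal].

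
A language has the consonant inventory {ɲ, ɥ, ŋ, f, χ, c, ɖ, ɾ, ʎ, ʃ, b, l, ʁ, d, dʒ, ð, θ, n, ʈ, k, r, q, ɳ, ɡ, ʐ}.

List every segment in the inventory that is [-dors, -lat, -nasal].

Eliminate segments failing any feature: /ɲ, ɥ, ŋ, χ, c, ʎ, ʁ, k, q, ɡ/ are [+dorsal]; /l/ is [+lateral]; /n, ɳ/ are [+nasal]. The remaining /f, ɖ, ɾ, ʃ, b, d, dʒ, ð, θ, ʈ, r, ʐ/ satisfy [-dorsal], [-lateral], [-nasal].

f, ɖ, ɾ, ʃ, b, d, dʒ, ð, θ, ʈ, r, ʐ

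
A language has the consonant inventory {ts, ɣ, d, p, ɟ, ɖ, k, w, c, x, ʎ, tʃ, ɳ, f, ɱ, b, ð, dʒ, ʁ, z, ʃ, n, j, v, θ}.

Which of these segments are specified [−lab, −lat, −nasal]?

ts, ɣ, d, ɟ, ɖ, k, c, x, tʃ, ð, dʒ, ʁ, z, ʃ, j, θ

Eliminate segments failing any feature: /p, w, f, ɱ, b, v/ are [+labial]; /ʎ/ is [+lateral]; /ɳ, n/ are [+nasal]. The remaining /ts, ɣ, d, ɟ, ɖ, k, c, x, tʃ, ð, dʒ, ʁ, z, ʃ, j, θ/ satisfy [−labial], [−lateral], [−nasal].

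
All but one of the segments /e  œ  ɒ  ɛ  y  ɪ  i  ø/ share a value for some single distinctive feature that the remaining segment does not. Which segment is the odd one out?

ɒ

[back] (equivalently [low]) groups all but one: /ɪ, i, ø, œ, ɛ, e, y/ share [−back] while /ɒ/ (low back rounded vowel) alone is [+back]. Removing any other segment would not leave a single-feature class that excludes it.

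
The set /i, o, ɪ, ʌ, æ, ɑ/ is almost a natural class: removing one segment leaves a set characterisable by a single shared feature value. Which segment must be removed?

The remaining segments after removing /o/ share [−round]; /o/ (mid back rounded tense vowel) is [+round]. For every other candidate removal, the leftover set fails to share any single feature value that the removed segment lacks.

o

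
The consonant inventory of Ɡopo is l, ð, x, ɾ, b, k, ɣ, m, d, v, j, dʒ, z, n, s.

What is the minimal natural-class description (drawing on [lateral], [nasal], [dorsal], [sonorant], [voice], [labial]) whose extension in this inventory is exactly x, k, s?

[−voice]

Every target segment is [−voice] and no other inventory member is, so one feature is enough.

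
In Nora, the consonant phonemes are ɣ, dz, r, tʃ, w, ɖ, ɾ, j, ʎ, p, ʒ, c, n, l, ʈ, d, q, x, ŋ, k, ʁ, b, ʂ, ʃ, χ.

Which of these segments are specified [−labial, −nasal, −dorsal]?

Checking each segment against [−labial], [−nasal], [−dorsal]: /dz/ (voiced alveolar affricate), /r/ (alveolar trill), /tʃ/ (voiceless postalveolar affricate), /ɖ/ (voiced retroflex stop), /ɾ/ (alveolar tap), /ʒ/ (voiced postalveolar fricative), among others, satisfy every feature; every other segment in the inventory fails at least one.

dz, r, tʃ, ɖ, ɾ, ʒ, l, ʈ, d, ʂ, ʃ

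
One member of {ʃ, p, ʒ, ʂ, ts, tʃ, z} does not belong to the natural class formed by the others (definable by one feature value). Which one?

p

/ʃ, ts, ʂ, tʃ, z, ʒ/ are all [+strident], but /p/ (voiceless bilabial stop) is [-strident]. No other single segment can be removed to leave a set sharing one feature value that the removed segment lacks, so /p/ is the odd one out.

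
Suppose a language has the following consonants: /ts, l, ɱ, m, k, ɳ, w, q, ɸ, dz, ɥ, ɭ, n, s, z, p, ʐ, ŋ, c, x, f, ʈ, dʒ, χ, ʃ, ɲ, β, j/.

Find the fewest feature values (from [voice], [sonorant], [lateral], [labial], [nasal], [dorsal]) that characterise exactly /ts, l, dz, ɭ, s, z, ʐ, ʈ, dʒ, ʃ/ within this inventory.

[-nasal, -labial, -dorsal]

Every target segment is [-nasal], [-labial], [-dorsal]; each remaining inventory member fails at least one of these. Each conjunct is needed — [-labial, -dorsal] alone would also admit /ɳ, n/; [-nasal, -dorsal] alone would also admit /ɸ, p, f, β/; [-nasal, -labial] alone would also admit /k, q, c, x, …/ — and no other combination of two listed features has exactly this extension, so three is the minimum.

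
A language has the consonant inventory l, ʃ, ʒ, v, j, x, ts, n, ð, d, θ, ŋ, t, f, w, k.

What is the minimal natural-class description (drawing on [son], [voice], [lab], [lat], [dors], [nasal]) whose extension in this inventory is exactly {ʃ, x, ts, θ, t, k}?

[-voice, -lab]

The class [-voice], [-labial] has exactly /ʃ, x, ts, θ, t, k/ as its extension in this inventory. No smaller conjunction from the listed features achieves this: [-labial] alone would also admit /l, ʒ, j, n, …/; [-voice] alone would also admit /f/; and checking the remaining single features turns up none with this extension.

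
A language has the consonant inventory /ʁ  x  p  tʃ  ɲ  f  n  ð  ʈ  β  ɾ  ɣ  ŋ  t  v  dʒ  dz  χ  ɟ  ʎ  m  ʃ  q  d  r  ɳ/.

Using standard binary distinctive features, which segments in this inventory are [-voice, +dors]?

x, χ, q

Checking each segment against [-voice], [+dorsal]: /x/ (voiceless velar fricative), /χ/ (voiceless uvular fricative), /q/ (voiceless uvular stop) satisfy every feature; every other segment in the inventory fails at least one.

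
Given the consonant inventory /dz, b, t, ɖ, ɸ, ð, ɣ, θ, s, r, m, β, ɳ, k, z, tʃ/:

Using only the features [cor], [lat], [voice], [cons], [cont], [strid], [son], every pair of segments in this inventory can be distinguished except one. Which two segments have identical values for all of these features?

Both /β/ and /ɣ/ are [-coronal], [-lateral], [+voice], [+consonantal], [+continuant], [-strident], [-sonorant]. Since the list omits [labial] and [dorsal] — which do distinguish the voiced bilabial fricative from the voiced velar fricative — this pair collapses; all other pairs remain distinct.

β, ɣ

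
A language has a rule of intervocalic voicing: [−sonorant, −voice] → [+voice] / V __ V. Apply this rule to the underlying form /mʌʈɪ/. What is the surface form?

[mʌɖɪ]

/ʈ/ satisfies [−sonorant, −voice] and sits in V __ V. The [+voice] counterpart of the voiceless retroflex stop is /ɖ/. Other segments in /mʌʈɪ/ either fail the structural description or are not in the environment, so the surface form is [mʌɖɪ].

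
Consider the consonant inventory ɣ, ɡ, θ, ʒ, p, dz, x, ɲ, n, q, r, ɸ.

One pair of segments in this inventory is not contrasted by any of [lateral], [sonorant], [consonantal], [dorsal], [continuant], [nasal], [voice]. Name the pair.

Both /θ/ and /ɸ/ are [-lateral], [-sonorant], [+consonantal], [-dorsal], [+continuant], [-nasal], [-voice]. Since the list omits [labial] and [coronal] — which do distinguish the voiceless dental fricative from the voiceless bilabial fricative — this pair collapses; all other pairs remain distinct.

θ, ɸ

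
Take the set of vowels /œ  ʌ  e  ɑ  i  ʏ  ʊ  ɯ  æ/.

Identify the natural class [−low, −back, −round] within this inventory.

The [−low] segments are /œ, ʌ, e, i, ʏ, ʊ, ɯ/.
Then [−back] gives /œ, e, i, ʏ/.
Of those, [−round] leaves /e, i/.

e, i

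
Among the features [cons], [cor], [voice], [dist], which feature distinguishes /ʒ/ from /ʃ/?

The two segments share [+consonantal], [+coronal], [+distributed]. The only feature from the list on which they differ: /ʒ/ is [+voice] while /ʃ/ is [−voice].

[voice]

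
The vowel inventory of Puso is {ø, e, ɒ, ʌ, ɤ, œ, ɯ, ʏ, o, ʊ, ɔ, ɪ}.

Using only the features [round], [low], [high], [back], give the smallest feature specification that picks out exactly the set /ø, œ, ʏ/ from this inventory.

[-back, +round]

The class [-back], [+round] has exactly /ø, œ, ʏ/ as its extension in this inventory. No smaller conjunction from the listed features achieves this: [+round] alone would also admit /ɒ, o, ʊ, ɔ/; [-back] alone would also admit /e, ɪ/; and checking the remaining single features turns up none with this extension.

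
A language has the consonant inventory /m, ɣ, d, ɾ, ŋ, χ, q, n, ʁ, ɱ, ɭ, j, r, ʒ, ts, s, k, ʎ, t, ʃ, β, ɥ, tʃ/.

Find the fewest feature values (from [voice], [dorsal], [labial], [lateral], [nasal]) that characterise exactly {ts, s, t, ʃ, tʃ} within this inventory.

/ts, s, t, ʃ, tʃ/ are all [−voice], [−dorsal], and no other segment in the inventory matches both values. Dropping any one of them over-generates: [−dorsal] alone would also admit /m, d, ɾ, n, …/; [−voice] alone would also admit /χ, q, k/. No other single listed feature picks out exactly this set either, so fewer than two features will not do.

[−voice, −dorsal]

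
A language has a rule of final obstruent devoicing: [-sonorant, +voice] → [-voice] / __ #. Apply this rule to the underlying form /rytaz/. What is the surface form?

[rytas]

/z/ satisfies [-sonorant, +voice] and sits in __ #. The [-voice] counterpart of the voiced alveolar fricative is /s/. Other segments in /rytaz/ either fail the structural description or are not in the environment, so the surface form is [rytas].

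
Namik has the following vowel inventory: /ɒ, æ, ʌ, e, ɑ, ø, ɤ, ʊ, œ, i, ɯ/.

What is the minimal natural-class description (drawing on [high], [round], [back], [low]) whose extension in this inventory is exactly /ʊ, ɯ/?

Every target segment is [+high], [+back]; each remaining inventory member fails at least one of these. Each conjunct is needed — [+back] alone would also admit /ɒ, ʌ, ɑ, ɤ/; [+high] alone would also admit /i/ — and no other single listed feature has exactly this extension, so two is the minimum.

[+high, +back]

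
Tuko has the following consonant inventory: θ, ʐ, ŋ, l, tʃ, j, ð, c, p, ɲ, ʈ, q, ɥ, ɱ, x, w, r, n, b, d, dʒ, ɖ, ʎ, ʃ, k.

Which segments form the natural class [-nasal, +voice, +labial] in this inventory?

ɥ, w, b

The [-nasal] segments are /θ, ʐ, l, tʃ, j, ð, c, p, ʈ, q, ɥ, x, w, r, b, d, dʒ, ɖ, ʎ, ʃ, k/.
Of those, [+voice] gives /ʐ, l, j, ð, ɥ, w, r, b, d, dʒ, ɖ, ʎ/.
Intersecting with [+labial] leaves /ɥ, w, b/.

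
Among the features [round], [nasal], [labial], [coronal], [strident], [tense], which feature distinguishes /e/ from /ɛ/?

The two segments share [−round], [−nasal], [−labial], [−coronal], [−strident]. The only feature from the list on which they differ: /e/ is [+tense] while /ɛ/ is [−tense].

[tense]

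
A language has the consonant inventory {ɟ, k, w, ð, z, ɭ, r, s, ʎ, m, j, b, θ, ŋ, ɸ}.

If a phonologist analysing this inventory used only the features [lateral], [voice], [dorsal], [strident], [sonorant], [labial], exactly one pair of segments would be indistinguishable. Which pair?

On the given features, /j/ and /ŋ/ have an identical profile: [−lateral], [+voice], [+dorsal], [−strident], [+sonorant], [−labial]. No other two segments in the inventory coincide on all 6 features. (They do differ in [nasal], [continuant] and [back], which are not among the given features.)

j, ŋ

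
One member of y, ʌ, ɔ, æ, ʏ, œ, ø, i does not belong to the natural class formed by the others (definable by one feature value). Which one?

The remaining segments after removing /æ/ share [−low]; /æ/ (low front unrounded vowel) is [+low]. For every other candidate removal, the leftover set fails to share any single feature value that the removed segment lacks.

æ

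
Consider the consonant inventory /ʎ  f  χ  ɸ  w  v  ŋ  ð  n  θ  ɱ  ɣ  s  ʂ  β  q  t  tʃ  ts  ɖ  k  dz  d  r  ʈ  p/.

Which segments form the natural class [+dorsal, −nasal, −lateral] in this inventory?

χ, w, ɣ, q, k

Checking each segment against [+dorsal], [−nasal], [−lateral]: /χ/ (voiceless uvular fricative), /w/ (labial-velar glide), /ɣ/ (voiced velar fricative), /q/ (voiceless uvular stop), /k/ (voiceless velar stop) satisfy every feature; every other segment in the inventory fails at least one.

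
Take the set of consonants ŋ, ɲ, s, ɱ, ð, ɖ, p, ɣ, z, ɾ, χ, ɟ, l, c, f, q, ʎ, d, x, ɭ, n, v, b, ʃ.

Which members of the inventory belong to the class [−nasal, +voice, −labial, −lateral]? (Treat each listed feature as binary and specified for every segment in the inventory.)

ð, ɖ, ɣ, z, ɾ, ɟ, d

Eliminate segments failing any feature: /ŋ, ɲ, ɱ, n/ are [+nasal]; /s, p, χ, c, f, q, x, ʃ/ are [−voice]; /l, ʎ, ɭ/ are [+lateral]; /v, b/ are [+labial]. The remaining /ð, ɖ, ɣ, z, ɾ, ɟ, d/ satisfy [−nasal], [+voice], [−labial], [−lateral].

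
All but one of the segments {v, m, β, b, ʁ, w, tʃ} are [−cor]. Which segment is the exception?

/b, ʁ, w, β, m, v/ are all [−coronal]; /tʃ/ (voiceless postalveolar affricate) is [+coronal].

tʃ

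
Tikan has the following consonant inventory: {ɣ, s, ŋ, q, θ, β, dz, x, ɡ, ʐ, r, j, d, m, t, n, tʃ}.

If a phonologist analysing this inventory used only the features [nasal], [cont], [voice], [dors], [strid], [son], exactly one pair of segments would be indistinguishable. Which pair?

n, m

Both /n/ and /m/ are [+nasal], [−continuant], [+voice], [−dorsal], [−strident], [+sonorant]. Since the list omits [labial] and [coronal] — which do distinguish the alveolar nasal from the bilabial nasal — this pair collapses; all other pairs remain distinct.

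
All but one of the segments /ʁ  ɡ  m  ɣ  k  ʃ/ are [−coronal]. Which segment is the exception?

ʃ

/ʁ, ɡ, m, k, ɣ/ are all [−coronal]; /ʃ/ (voiceless postalveolar fricative) is [+coronal].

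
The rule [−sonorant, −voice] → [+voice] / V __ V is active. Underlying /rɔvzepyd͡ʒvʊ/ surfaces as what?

The only segment in the rule's environment that also matches [−sonorant, −voice] is /p/. Applying [+voice] turns the voiceless bilabial stop into /b/ (voiced bilabial stop), giving [rɔvzebyd͡ʒvʊ].

[rɔvzebyd͡ʒvʊ]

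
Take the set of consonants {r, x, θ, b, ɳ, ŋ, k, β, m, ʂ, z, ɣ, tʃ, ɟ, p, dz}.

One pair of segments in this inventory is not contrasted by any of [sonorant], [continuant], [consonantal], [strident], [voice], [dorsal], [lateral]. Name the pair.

Both /ɳ/ and /m/ are [+sonorant], [−continuant], [+consonantal], [−strident], [+voice], [−dorsal], [−lateral]. Since the list omits [labial] and [coronal] — which do distinguish the retroflex nasal from the bilabial nasal — this pair collapses; all other pairs remain distinct.

ɳ, m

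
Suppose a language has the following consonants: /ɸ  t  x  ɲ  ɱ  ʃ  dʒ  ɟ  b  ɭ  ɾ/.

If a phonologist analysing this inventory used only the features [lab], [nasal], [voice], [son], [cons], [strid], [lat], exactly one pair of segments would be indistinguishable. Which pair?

Both /x/ and /t/ are [−labial], [−nasal], [−voice], [−sonorant], [+consonantal], [−strident], [−lateral]. Since the list omits [continuant], [coronal] and [dorsal] — which do distinguish the voiceless velar fricative from the voiceless alveolar stop — this pair collapses; all other pairs remain distinct.

x, t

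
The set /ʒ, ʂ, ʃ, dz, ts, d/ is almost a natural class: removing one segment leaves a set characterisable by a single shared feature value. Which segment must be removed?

[strident] groups all but one: /ts, ʃ, dz, ʒ, ʂ/ share [+strident] while /d/ (voiced alveolar stop) alone is [−strident]. Removing any other segment would not leave a single-feature class that excludes it.

d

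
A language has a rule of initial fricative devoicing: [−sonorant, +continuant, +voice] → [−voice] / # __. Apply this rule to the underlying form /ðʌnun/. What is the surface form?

[θʌnun]

/ð/ satisfies [−sonorant, +continuant, +voice] and sits in # __. The [−voice] counterpart of the voiced dental fricative is /θ/. Other segments in /ðʌnun/ either fail the structural description or are not in the environment, so the surface form is [θʌnun].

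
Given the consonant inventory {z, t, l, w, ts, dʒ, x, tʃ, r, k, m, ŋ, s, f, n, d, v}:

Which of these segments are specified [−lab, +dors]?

x, k, ŋ

Checking each segment against [−labial], [+dorsal]: /x/ (voiceless velar fricative), /k/ (voiceless velar stop), /ŋ/ (velar nasal) satisfy every feature; every other segment in the inventory fails at least one.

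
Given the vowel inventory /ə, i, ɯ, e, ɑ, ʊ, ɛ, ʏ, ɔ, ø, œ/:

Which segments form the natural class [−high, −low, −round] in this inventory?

Eliminate segments failing any feature: /i, ɯ, ʊ, ʏ/ are [+high]; /ɑ/ is [+low]; /ɔ, ø, œ/ are [+round]. The remaining /ə, e, ɛ/ satisfy [−high], [−low], [−round].

ə, e, ɛ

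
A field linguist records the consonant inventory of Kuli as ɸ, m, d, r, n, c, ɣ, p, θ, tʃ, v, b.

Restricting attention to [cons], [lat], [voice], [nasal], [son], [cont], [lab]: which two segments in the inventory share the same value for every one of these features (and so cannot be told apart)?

c, tʃ

Both /c/ and /tʃ/ are [+consonantal], [−lateral], [−voice], [−nasal], [−sonorant], [−continuant], [−labial]. Since the list omits [strident], [delayed release] and [dorsal] — which do distinguish the voiceless palatal stop from the voiceless postalveolar affricate — this pair collapses; all other pairs remain distinct.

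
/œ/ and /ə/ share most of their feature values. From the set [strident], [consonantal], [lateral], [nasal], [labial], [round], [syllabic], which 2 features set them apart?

/œ/ is the mid front rounded lax vowel and /ə/ is the mid central vowel (schwa). Both are [-strident], [-consonantal], [-lateral], [-nasal], [+syllabic]. /œ/ is [+labial] while /ə/ is [-labial]; /œ/ is [+round] while /ə/ is [-round], so the distinguishing features are [labial], [round].

[labial], [round]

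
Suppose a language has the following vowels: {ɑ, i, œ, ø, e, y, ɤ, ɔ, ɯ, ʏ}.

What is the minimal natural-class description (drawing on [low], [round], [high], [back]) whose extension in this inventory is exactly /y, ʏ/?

[+high, +round]

/y, ʏ/ are all [+high], [+round], and no other segment in the inventory matches both values. Dropping any one of them over-generates: [+round] alone would also admit /œ, ø, ɔ/; [+high] alone would also admit /i, ɯ/. No other single listed feature picks out exactly this set either, so fewer than two features will not do.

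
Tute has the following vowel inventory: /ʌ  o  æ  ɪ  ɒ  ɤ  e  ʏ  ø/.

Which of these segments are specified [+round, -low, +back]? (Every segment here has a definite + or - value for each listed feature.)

o

Checking each segment against [+round], [-low], [+back]: /o/ (mid back rounded tense vowel) satisfies every feature; every other segment in the inventory fails at least one.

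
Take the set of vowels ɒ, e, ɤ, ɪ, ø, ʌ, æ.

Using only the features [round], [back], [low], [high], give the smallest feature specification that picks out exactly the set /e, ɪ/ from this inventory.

[-low, -back, -round]

Every target segment is [-low], [-back], [-round]; each remaining inventory member fails at least one of these. Each conjunct is needed — [-back, -round] alone would also admit /æ/; [-low, -round] alone would also admit /ɤ, ʌ/; [-low, -back] alone would also admit /ø/ — and no other combination of two listed features has exactly this extension, so three is the minimum.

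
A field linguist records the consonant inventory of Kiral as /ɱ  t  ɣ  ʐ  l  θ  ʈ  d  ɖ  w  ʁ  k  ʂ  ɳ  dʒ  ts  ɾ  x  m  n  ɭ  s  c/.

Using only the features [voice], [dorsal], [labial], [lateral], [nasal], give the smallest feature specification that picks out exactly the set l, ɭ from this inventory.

[+lateral]

Every target segment is [+lateral] and no other inventory member is, so one feature is enough.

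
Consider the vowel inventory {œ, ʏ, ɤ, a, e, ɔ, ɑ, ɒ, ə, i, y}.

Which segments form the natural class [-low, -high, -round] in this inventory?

ɤ, e, ə

Checking each segment against [-low], [-high], [-round]: /ɤ/ (mid back unrounded tense vowel), /e/ (mid front unrounded tense vowel), /ə/ (mid central vowel (schwa)) satisfy every feature; every other segment in the inventory fails at least one.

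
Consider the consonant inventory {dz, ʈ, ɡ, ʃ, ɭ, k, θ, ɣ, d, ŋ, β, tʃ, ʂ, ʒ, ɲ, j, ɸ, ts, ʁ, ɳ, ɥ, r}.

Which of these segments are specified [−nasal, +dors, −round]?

Eliminate segments failing any feature: /dz, ʈ, ʃ, ɭ, θ, d, β, tʃ, ʂ, ʒ, ɸ, ts, r/ are [−dorsal]; /ŋ, ɲ, ɳ/ are [+nasal]; /ɥ/ is [+round]. The remaining /ɡ, k, ɣ, j, ʁ/ satisfy [−nasal], [+dorsal], [−round].

ɡ, k, ɣ, j, ʁ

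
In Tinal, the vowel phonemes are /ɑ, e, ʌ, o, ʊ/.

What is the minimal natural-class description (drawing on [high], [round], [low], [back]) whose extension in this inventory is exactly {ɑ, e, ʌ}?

[−round]

Every target segment is [−round] and no other inventory member is, so one feature is enough.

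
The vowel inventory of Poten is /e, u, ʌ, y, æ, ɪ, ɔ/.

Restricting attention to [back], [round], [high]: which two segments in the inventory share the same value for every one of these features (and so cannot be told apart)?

Both /æ/ and /e/ are [−back], [−round], [−high]. Since the list omits [low] — which does distinguish the low front unrounded vowel from the mid front unrounded tense vowel — this pair collapses; all other pairs remain distinct.

æ, e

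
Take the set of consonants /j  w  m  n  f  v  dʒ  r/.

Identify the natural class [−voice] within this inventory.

f

The feature [voice] marks segments produced with vocal-fold vibration. In this inventory /f/ lacks that property, so it is [−voice]; /j, w, m, n, v, dʒ, r/ are [+voice].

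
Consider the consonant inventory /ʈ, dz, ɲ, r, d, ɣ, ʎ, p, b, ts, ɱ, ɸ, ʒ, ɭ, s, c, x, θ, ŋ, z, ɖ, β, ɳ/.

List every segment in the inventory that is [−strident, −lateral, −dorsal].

ʈ, r, d, p, b, ɱ, ɸ, θ, ɖ, β, ɳ

Checking each segment against [−strident], [−lateral], [−dorsal]: /ʈ/ (voiceless retroflex stop), /r/ (alveolar trill), /d/ (voiced alveolar stop), /p/ (voiceless bilabial stop), /b/ (voiced bilabial stop), /ɱ/ (labiodental nasal), among others, satisfy every feature; every other segment in the inventory fails at least one.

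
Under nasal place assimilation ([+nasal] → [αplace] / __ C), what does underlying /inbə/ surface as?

[imbə]

/n/ sits before the [+labial] consonant /b/, so it takes on [+labial] and surfaces as /m/. The rest of the form is unaffected: [imbə].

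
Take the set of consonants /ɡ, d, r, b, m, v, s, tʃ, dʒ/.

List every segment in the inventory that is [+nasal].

m

The [+nasal] segments here are /m/; the remaining /ɡ, d, r, b, v, s, tʃ, dʒ/ are [-nasal].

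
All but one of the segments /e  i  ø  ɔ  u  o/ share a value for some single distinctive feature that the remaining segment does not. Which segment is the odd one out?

The remaining segments after removing /ɔ/ share [+tense]; /ɔ/ (mid back rounded lax vowel) is [−tense]. For every other candidate removal, the leftover set fails to share any single feature value that the removed segment lacks.

ɔ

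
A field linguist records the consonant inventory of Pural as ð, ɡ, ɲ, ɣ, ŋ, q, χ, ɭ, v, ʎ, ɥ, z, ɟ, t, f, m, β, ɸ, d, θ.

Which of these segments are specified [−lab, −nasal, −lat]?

Among the inventory, the [−labial] segments are /ð, ɡ, ɲ, ɣ, ŋ, q, χ, ɭ, ʎ, z, ɟ, t, d, θ/.
Of those, [−nasal] gives /ð, ɡ, ɣ, q, χ, ɭ, ʎ, z, ɟ, t, d, θ/.
Among these, [−lateral] leaves /ð, ɡ, ɣ, q, χ, z, ɟ, t, d, θ/.

ð, ɡ, ɣ, q, χ, z, ɟ, t, d, θ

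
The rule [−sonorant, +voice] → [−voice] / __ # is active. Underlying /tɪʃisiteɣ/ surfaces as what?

The only segment in the rule's environment that also matches [−sonorant, +voice] is /ɣ/. Applying [−voice] turns the voiced velar fricative into /x/ (voiceless velar fricative), giving [tɪʃisitex].

[tɪʃisitex]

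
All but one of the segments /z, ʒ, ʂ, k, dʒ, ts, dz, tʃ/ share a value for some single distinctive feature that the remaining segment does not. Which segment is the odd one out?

[strident] (equivalently [coronal], [dorsal]) groups all but one: /tʃ, dz, ʒ, z, ʂ, dʒ, ts/ share [+strident] while /k/ (voiceless velar stop) alone is [-strident]. Removing any other segment would not leave a single-feature class that excludes it.

k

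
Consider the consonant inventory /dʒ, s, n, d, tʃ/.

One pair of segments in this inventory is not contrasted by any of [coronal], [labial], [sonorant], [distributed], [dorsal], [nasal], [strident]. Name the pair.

On the given features, /dʒ/ and /tʃ/ have an identical profile: [+coronal], [−labial], [−sonorant], [+distributed], [−dorsal], [−nasal], [+strident]. No other two segments in the inventory coincide on all 7 features. (They do differ in [voice], which is not among the given features.)

dʒ, tʃ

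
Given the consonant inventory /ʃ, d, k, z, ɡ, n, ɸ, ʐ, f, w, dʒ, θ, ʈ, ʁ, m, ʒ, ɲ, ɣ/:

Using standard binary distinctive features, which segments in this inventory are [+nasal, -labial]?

Among the inventory, the [+nasal] segments are /n, m, ɲ/.
Then [-labial] leaves /n, ɲ/.

n, ɲ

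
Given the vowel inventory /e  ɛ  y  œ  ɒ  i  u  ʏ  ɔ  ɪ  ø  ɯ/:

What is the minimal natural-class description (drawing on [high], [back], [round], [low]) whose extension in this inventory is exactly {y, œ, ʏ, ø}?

Every target segment is [-back], [+round]; each remaining inventory member fails at least one of these. Each conjunct is needed — [+round] alone would also admit /ɒ, u, ɔ/; [-back] alone would also admit /e, ɛ, i, ɪ/ — and no other single listed feature has exactly this extension, so two is the minimum.

[-back, +round]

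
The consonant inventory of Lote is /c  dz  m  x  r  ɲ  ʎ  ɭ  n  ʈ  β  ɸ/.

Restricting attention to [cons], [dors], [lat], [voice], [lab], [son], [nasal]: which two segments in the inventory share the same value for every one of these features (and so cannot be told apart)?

On the given features, /x/ and /c/ have an identical profile: [+consonantal], [+dorsal], [-lateral], [-voice], [-labial], [-sonorant], [-nasal]. No other two segments in the inventory coincide on all 7 features. (They do differ in [continuant] and [back], which are not among the given features.)

x, c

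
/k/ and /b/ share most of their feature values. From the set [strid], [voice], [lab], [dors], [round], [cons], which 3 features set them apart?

/k/ is the voiceless velar stop and /b/ is the voiced bilabial stop. Both are [-strident], [-round], [+consonantal]. /k/ is [-voice] while /b/ is [+voice]; /k/ is [-labial] while /b/ is [+labial]; /k/ is [+dorsal] while /b/ is [-dorsal], so the distinguishing features are [voice], [labial], [dorsal].

[voice], [labial], [dorsal]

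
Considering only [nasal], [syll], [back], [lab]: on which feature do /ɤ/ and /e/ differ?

[back]

The two segments share [−nasal], [+syllabic], [−labial]. The only feature from the list on which they differ: /ɤ/ is [+back] while /e/ is [−back].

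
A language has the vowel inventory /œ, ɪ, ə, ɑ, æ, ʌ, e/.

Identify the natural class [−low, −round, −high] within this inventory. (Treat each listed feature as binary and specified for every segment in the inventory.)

Eliminate segments failing any feature: /œ/ is [+round]; /ɪ/ is [+high]; /ɑ, æ/ are [+low]. The remaining /ə, ʌ, e/ satisfy [−low], [−round], [−high].

ə, ʌ, e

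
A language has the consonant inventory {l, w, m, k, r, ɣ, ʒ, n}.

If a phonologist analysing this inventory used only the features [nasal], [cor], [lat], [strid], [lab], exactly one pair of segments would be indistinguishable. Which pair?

Both /ɣ/ and /k/ are [−nasal], [−coronal], [−lateral], [−strident], [−labial]. Since the list omits [voice] and [continuant] — which do distinguish the voiced velar fricative from the voiceless velar stop — this pair collapses; all other pairs remain distinct.

ɣ, k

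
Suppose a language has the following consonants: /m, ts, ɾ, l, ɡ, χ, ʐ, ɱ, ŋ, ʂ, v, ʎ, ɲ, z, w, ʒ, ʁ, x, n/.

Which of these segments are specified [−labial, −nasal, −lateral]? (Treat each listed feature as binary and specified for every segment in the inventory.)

First, the [−labial] segments are /ts, ɾ, l, ɡ, χ, ʐ, ŋ, ʂ, ʎ, ɲ, z, ʒ, ʁ, x, n/.
Among these, [−nasal] gives /ts, ɾ, l, ɡ, χ, ʐ, ʂ, ʎ, z, ʒ, ʁ, x/.
Within that set, [−lateral] leaves /ts, ɾ, ɡ, χ, ʐ, ʂ, z, ʒ, ʁ, x/.

ts, ɾ, ɡ, χ, ʐ, ʂ, z, ʒ, ʁ, x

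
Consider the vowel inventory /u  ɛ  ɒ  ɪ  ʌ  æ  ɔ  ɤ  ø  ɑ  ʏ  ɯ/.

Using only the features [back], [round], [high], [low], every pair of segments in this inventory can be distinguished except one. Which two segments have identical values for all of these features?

/ʌ/ (mid back unrounded lax vowel) and /ɤ/ (mid back unrounded tense vowel) are both [+back], [-round], [-high], [-low], so none of the listed features separates them. (They do differ in [tense], which is not among the given features.) Every other pair in the inventory differs on at least one listed feature.

ʌ, ɤ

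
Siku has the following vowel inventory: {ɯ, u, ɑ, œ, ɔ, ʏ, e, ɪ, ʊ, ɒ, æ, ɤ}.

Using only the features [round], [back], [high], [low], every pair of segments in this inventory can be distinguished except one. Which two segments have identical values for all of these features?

Both /ʊ/ and /u/ are [+round], [+back], [+high], [-low]. Since the list omits [tense] — which does distinguish the high back rounded lax vowel from the high back rounded tense vowel — this pair collapses; all other pairs remain distinct.

ʊ, u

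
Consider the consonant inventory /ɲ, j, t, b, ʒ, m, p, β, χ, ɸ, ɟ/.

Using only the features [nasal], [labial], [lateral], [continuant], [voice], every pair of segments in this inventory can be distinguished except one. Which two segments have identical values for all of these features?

ʒ, j

/ʒ/ (voiced postalveolar fricative) and /j/ (palatal glide) are both [−nasal], [−labial], [−lateral], [+continuant], [+voice], so none of the listed features separates them. (They do differ in [sonorant], [strident] and [dorsal], which are not among the given features.) Every other pair in the inventory differs on at least one listed feature.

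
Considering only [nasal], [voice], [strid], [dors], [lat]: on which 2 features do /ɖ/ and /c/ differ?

/ɖ/ (voiced retroflex stop) and /c/ (voiceless palatal stop) agree on [−nasal], [−strident], [−lateral]. They differ on [voice] (/ɖ/ [+], /c/ [−]), [dorsal] (/ɖ/ [−], /c/ [+]).

[voice], [dorsal]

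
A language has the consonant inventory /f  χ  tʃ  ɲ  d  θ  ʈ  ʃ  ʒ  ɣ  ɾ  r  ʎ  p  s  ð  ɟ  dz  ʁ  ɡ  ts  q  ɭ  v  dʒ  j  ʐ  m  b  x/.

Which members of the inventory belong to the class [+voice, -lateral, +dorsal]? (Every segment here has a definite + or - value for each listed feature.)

ɲ, ɣ, ɟ, ʁ, ɡ, j

Among the inventory, the [+voice] segments are /ɲ, d, ʒ, ɣ, ɾ, r, ʎ, ð, ɟ, dz, ʁ, ɡ, ɭ, v, dʒ, j, ʐ, m, b/.
Intersecting with [-lateral] gives /ɲ, d, ʒ, ɣ, ɾ, r, ð, ɟ, dz, ʁ, ɡ, v, dʒ, j, ʐ, m, b/.
Within that set, [+dorsal] leaves /ɲ, ɣ, ɟ, ʁ, ɡ, j/.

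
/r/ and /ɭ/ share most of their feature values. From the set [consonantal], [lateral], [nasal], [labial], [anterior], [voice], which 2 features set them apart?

The two segments share [+consonantal], [−nasal], [−labial], [+voice]. The only features from the list on which they differ: /r/ is [−lateral] while /ɭ/ is [+lateral]; /r/ is [+anterior] while /ɭ/ is [−anterior].

[lateral], [anterior]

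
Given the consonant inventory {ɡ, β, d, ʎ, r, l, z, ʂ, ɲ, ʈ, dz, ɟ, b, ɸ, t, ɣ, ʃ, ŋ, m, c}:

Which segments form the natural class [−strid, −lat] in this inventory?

ɡ, β, d, r, ɲ, ʈ, ɟ, b, ɸ, t, ɣ, ŋ, m, c

Checking each segment against [−strident], [−lateral]: /ɡ/ (voiced velar stop), /β/ (voiced bilabial fricative), /d/ (voiced alveolar stop), /r/ (alveolar trill), /ɲ/ (palatal nasal), /ʈ/ (voiceless retroflex stop), among others, satisfy every feature; every other segment in the inventory fails at least one.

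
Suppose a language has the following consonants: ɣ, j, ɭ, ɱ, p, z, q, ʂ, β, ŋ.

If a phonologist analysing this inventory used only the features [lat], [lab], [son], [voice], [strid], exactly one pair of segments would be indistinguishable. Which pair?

ŋ, j

On the given features, /ŋ/ and /j/ have an identical profile: [-lateral], [-labial], [+sonorant], [+voice], [-strident]. No other two segments in the inventory coincide on all 5 features. (They do differ in [nasal], [continuant] and [back], which are not among the given features.)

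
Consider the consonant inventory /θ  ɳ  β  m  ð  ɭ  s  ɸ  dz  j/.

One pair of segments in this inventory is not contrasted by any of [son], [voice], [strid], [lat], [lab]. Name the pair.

On the given features, /j/ and /ɳ/ have an identical profile: [+sonorant], [+voice], [−strident], [−lateral], [−labial]. No other two segments in the inventory coincide on all 5 features. (They do differ in [nasal], [continuant] and [dorsal], which are not among the given features.)

j, ɳ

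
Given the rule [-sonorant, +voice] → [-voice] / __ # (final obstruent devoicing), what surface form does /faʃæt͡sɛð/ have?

[faʃæt͡sɛθ]

The only segment in the rule's environment that also matches [-sonorant, +voice] is /ð/. Applying [-voice] turns the voiced dental fricative into /θ/ (voiceless dental fricative), giving [faʃæt͡sɛθ].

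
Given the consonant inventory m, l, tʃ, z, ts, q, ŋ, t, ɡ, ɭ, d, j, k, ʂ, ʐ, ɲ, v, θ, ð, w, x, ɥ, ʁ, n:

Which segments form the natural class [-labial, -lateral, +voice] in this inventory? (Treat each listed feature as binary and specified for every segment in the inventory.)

Among the inventory, the [-labial] segments are /l, tʃ, z, ts, q, ŋ, t, ɡ, ɭ, d, j, k, ʂ, ʐ, ɲ, θ, ð, x, ʁ, n/.
Then [-lateral] gives /tʃ, z, ts, q, ŋ, t, ɡ, d, j, k, ʂ, ʐ, ɲ, θ, ð, x, ʁ, n/.
Intersecting with [+voice] leaves /z, ŋ, ɡ, d, j, ʐ, ɲ, ð, ʁ, n/.

z, ŋ, ɡ, d, j, ʐ, ɲ, ð, ʁ, n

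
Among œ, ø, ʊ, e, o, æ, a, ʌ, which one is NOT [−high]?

/ʊ/ is the high back rounded lax vowel, which is [+high]; the rest — /ʌ, ø, æ, o, e, a, œ/ — are [−high].

ʊ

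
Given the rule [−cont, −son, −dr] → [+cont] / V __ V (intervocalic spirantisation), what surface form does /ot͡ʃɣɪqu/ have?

Only /q/ occurs between two vowels (/ɪ/ __ /u/) and matches the structural description. It is a voiceless uvular stop, so [−cont, −son, −dr] holds; changing it to [+continuant] with all other features held fixed yields /χ/ (voiceless uvular fricative). No other segment meets both the structural description and the environment, so the output is [ot͡ʃɣɪχu].

[ot͡ʃɣɪχu]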